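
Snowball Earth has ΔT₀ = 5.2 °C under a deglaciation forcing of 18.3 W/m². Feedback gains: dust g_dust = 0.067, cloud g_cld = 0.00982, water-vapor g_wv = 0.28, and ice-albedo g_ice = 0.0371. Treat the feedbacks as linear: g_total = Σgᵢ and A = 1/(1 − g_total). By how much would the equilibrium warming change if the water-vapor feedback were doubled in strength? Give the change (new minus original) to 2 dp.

Original: g = 0.39392, ΔT = 5.2/(1−0.39392) = 8.5797 °C.
With doubled water-vapor: g' = 0.67392, ΔT' = 5.2/(1−0.67392) = 15.9470 °C.
Change = 15.9470 − 8.5797 = 7.37 °C.

7.37 °C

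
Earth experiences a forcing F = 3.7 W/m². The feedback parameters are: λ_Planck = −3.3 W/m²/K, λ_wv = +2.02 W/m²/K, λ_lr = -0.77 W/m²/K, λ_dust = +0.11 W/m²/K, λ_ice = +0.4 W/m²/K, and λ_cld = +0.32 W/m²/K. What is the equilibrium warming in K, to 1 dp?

3.0 K

Net feedback parameter λ = (−3.3) + (+2.02) + (-0.77) + (+0.11) + (+0.4) + (+0.32) = -1.22 W/m²/K.
ΔT = −F/λ = −3.7/(-1.22) = 3.0 K.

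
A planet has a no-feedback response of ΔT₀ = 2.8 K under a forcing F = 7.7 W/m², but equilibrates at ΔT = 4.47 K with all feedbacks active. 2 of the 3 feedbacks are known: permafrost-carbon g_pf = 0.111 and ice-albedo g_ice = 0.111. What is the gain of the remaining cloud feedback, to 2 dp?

0.15

Amplification A = ΔT/ΔT₀ = 4.47/2.8 = 1.596.
Total gain g = 1 − 1/A = 1 − 1/1.596 = 0.3734.
Known gains sum to 0.111 + 0.111 = 0.222.
g_cld = 0.3734 − 0.222 = 0.15.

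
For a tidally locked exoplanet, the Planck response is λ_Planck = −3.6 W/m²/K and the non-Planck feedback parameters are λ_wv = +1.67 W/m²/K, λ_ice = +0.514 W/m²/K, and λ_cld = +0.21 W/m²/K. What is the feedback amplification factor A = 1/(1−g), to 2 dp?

Convert to gains: g_wv = 1.67/3.6 = 0.4639; g_ice = 0.514/3.6 = 0.1428; g_cld = 0.21/3.6 = 0.05833.
Total gain g = 0.66503.
A = 1/(1 − 0.66503) = 2.99.

2.99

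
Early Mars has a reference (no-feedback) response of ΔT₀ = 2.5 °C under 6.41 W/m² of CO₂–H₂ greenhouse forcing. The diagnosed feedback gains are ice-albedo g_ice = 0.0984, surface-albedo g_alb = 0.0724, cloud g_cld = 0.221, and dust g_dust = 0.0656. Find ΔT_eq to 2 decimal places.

4.61 °C

Total gain g = 0.0984 + 0.0724 + 0.221 + 0.0656 = 0.4574.
Amplification A = 1/(1 − 0.4574) = 1.843.
ΔT = 2.5 × 1.843 = 4.61 °C.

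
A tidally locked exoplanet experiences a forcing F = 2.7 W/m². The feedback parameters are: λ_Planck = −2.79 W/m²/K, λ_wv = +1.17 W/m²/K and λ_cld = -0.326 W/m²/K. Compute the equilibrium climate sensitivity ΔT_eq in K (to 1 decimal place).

1.4 K

Net feedback parameter λ = (−2.79) + (+1.17) + (-0.326) = -1.946 W/m²/K.
ΔT = −F/λ = −2.7/(-1.946) = 1.4 K.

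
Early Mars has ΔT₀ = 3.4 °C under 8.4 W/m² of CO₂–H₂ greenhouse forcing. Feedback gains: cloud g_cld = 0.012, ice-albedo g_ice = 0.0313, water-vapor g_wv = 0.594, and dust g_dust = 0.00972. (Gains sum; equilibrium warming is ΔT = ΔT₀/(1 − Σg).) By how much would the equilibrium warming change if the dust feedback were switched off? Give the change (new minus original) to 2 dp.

Original: g = 0.64702, ΔT = 3.4/(1−0.64702) = 9.6323 °C.
Without dust: g' = 0.6373, ΔT' = 3.4/(1−0.6373) = 9.3741 °C.
Change = 9.3741 − 9.6323 = -0.26 °C.

-0.26 °C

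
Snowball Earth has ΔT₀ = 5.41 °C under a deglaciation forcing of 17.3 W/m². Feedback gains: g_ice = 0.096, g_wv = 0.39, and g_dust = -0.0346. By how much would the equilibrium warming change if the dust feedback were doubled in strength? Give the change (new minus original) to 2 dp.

-0.59 °C

Original: g = 0.4514, ΔT = 5.41/(1−0.4514) = 9.8615 °C.
With doubled dust: g' = 0.4168, ΔT' = 5.41/(1−0.4168) = 9.2764 °C.
Change = 9.2764 − 9.8615 = -0.59 °C.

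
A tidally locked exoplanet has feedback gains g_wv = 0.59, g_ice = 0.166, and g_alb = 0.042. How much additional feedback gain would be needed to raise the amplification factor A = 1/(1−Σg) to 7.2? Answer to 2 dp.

0.06

Current total gain = 0.798.
Target gain for A = 7.2: g* = 1 − 1/7.2 = 0.8611.
Additional gain needed = 0.8611 − 0.798 = 0.06.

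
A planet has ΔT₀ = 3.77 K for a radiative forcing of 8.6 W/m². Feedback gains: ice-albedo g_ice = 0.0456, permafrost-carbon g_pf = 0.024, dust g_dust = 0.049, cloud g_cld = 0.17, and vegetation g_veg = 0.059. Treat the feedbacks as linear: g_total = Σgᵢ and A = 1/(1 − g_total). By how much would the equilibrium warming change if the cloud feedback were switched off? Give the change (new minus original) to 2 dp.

-1.19 K

Original: g = 0.3476, ΔT = 3.77/(1−0.3476) = 5.7787 K.
Without cloud: g' = 0.1776, ΔT' = 3.77/(1−0.1776) = 4.5841 K.
Change = 4.5841 − 5.7787 = -1.19 K.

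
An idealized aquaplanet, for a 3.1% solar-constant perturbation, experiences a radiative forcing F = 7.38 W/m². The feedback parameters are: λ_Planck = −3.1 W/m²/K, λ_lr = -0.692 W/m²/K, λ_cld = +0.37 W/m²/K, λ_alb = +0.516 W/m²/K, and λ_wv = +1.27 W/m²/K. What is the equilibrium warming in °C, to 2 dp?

Net feedback parameter λ = (−3.1) + (-0.692) + (+0.37) + (+0.516) + (+1.27) = -1.636 W/m²/K.
ΔT = −F/λ = −7.38/(-1.636) = 4.51 °C.

4.51 °C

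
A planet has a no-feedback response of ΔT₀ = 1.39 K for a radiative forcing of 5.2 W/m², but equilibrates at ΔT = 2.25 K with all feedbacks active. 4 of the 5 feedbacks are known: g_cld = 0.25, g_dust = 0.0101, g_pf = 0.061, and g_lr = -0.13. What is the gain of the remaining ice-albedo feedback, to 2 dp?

Amplification A = ΔT/ΔT₀ = 2.25/1.39 = 1.619.
Total gain g = 1 − 1/A = 1 − 1/1.619 = 0.3823.
Known gains sum to 0.25 + 0.0101 + 0.061 − 0.13 = 0.1911.
g_ice = 0.3823 − 0.1911 = 0.19.

0.19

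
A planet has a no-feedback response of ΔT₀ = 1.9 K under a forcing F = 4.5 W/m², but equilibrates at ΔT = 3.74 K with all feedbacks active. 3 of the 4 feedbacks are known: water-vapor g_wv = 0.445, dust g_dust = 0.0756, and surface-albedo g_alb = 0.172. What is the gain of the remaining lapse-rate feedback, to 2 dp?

Amplification A = ΔT/ΔT₀ = 3.74/1.9 = 1.968.
Total gain g = 1 − 1/A = 1 − 1/1.968 = 0.4919.
Known gains sum to 0.445 + 0.0756 + 0.172 = 0.6926.
g_lr = 0.4919 − 0.6926 = -0.20.

-0.20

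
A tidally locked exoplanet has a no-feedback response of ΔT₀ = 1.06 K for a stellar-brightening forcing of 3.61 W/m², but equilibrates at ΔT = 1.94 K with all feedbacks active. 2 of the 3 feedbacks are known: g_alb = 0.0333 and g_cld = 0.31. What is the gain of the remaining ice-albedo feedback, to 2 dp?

Amplification A = ΔT/ΔT₀ = 1.94/1.06 = 1.83.
Total gain g = 1 − 1/A = 1 − 1/1.83 = 0.4536.
Known gains sum to 0.0333 + 0.31 = 0.3433.
g_ice = 0.4536 − 0.3433 = 0.11.

0.11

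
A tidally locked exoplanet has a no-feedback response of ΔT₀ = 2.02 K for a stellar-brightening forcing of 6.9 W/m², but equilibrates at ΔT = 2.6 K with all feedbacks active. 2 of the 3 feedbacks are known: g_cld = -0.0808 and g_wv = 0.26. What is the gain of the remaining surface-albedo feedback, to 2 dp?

0.04

Amplification A = ΔT/ΔT₀ = 2.6/2.02 = 1.287.
Total gain g = 1 − 1/A = 1 − 1/1.287 = 0.223.
Known gains sum to -0.0808 + 0.26 = 0.1792.
g_alb = 0.223 − 0.1792 = 0.04.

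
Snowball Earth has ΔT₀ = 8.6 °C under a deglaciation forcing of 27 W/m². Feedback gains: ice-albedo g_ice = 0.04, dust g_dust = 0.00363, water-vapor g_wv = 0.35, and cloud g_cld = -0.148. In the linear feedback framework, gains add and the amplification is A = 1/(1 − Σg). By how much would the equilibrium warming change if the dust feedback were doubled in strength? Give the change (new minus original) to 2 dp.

0.06 °C

Original: g = 0.24563, ΔT = 8.6/(1−0.24563) = 11.4002 °C.
With doubled dust: g' = 0.24926, ΔT' = 8.6/(1−0.24926) = 11.4554 °C.
Change = 11.4554 − 11.4002 = 0.06 °C.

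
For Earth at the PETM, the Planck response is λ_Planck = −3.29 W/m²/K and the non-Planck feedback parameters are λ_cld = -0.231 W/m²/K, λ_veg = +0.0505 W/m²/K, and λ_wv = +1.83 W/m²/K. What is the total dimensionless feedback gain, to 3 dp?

Convert to gains: g_cld = -0.231/3.29 = -0.07021; g_veg = 0.0505/3.29 = 0.01535; g_wv = 1.83/3.29 = 0.5562.
Total gain g = 0.50134.

0.501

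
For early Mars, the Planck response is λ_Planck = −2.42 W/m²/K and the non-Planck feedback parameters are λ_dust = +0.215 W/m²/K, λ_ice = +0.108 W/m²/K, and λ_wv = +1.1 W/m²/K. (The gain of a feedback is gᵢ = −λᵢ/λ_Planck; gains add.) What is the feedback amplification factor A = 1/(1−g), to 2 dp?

Convert to gains: g_dust = 0.215/2.42 = 0.08884; g_ice = 0.108/2.42 = 0.04463; g_wv = 1.1/2.42 = 0.4545.
Total gain g = 0.58797.
A = 1/(1 − 0.58797) = 2.43.

2.43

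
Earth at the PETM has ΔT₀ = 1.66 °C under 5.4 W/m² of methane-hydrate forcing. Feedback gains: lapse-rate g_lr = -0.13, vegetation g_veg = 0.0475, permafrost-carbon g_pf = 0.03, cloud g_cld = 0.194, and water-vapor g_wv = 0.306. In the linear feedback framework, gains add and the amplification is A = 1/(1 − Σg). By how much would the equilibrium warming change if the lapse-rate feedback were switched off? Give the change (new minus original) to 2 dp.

0.92 °C

Original: g = 0.4475, ΔT = 1.66/(1−0.4475) = 3.0045 °C.
Without lapse-rate: g' = 0.5775, ΔT' = 1.66/(1−0.5775) = 3.9290 °C.
Change = 3.9290 − 3.0045 = 0.92 °C.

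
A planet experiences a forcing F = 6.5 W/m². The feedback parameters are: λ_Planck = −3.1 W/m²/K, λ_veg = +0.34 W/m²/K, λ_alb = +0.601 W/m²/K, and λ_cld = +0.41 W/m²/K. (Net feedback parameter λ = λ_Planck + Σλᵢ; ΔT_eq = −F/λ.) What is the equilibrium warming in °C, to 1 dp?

Net feedback parameter λ = (−3.1) + (+0.34) + (+0.601) + (+0.41) = -1.749 W/m²/K.
ΔT = −F/λ = −6.5/(-1.749) = 3.7 °C.

3.7 °C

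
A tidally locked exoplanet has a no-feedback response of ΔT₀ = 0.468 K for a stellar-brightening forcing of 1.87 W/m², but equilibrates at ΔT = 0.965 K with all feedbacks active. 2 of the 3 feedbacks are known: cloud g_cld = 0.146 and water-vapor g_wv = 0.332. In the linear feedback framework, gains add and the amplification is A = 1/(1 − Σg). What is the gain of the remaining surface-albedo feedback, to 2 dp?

0.04

Amplification A = ΔT/ΔT₀ = 0.965/0.468 = 2.062.
Total gain g = 1 − 1/A = 1 − 1/2.062 = 0.515.
Known gains sum to 0.146 + 0.332 = 0.478.
g_alb = 0.515 − 0.478 = 0.04.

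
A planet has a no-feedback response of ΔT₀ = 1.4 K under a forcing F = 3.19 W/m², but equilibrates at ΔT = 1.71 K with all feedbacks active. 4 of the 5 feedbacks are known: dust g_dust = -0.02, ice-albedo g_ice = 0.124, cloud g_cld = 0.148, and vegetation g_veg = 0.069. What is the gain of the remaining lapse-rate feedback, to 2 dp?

Amplification A = ΔT/ΔT₀ = 1.71/1.4 = 1.221.
Total gain g = 1 − 1/A = 1 − 1/1.221 = 0.181.
Known gains sum to -0.02 + 0.124 + 0.148 + 0.069 = 0.321.
g_lr = 0.181 − 0.321 = -0.14.

-0.14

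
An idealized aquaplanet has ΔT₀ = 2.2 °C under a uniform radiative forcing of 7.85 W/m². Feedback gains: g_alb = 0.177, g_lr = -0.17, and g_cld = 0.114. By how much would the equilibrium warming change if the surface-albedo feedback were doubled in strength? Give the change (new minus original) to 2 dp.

0.63 °C

Original: g = 0.121, ΔT = 2.2/(1−0.121) = 2.5028 °C.
With doubled surface-albedo: g' = 0.298, ΔT' = 2.2/(1−0.298) = 3.1339 °C.
Change = 3.1339 − 2.5028 = 0.63 °C.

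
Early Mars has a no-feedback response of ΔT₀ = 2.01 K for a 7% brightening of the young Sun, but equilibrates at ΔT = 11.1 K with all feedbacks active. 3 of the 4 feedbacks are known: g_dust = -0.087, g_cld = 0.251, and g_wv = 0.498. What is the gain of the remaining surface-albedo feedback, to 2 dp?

0.16

Amplification A = ΔT/ΔT₀ = 11.1/2.01 = 5.522.
Total gain g = 1 − 1/A = 1 − 1/5.522 = 0.8189.
Known gains sum to -0.087 + 0.251 + 0.498 = 0.662.
g_alb = 0.8189 − 0.662 = 0.16.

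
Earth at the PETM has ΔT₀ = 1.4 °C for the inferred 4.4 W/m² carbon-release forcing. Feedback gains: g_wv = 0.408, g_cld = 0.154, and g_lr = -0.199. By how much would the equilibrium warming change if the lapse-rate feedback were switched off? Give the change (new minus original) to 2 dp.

Original: g = 0.363, ΔT = 1.4/(1−0.363) = 2.1978 °C.
Without lapse-rate: g' = 0.562, ΔT' = 1.4/(1−0.562) = 3.1963 °C.
Change = 3.1963 − 2.1978 = 1.00 °C.

1.00 °C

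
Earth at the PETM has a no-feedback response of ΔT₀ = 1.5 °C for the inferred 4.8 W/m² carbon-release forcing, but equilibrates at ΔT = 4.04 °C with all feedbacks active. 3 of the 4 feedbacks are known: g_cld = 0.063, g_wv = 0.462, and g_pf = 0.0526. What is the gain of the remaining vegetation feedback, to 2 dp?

0.05

Amplification A = ΔT/ΔT₀ = 4.04/1.5 = 2.693.
Total gain g = 1 − 1/A = 1 − 1/2.693 = 0.6287.
Known gains sum to 0.063 + 0.462 + 0.0526 = 0.5776.
g_veg = 0.6287 − 0.5776 = 0.05.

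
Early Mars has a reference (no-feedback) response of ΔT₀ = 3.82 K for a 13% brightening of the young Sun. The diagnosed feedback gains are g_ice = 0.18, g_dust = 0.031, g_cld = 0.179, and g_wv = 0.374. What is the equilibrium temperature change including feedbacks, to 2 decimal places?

16.19 K

Total gain g = 0.18 + 0.031 + 0.179 + 0.374 = 0.764.
Amplification A = 1/(1 − 0.764) = 4.237.
ΔT = 3.82 × 4.237 = 16.19 K.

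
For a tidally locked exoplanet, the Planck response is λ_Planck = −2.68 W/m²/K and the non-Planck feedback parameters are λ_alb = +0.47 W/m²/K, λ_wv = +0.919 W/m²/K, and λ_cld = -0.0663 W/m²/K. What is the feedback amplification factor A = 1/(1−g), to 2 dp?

Convert to gains: g_alb = 0.47/2.68 = 0.1754; g_wv = 0.919/2.68 = 0.3429; g_cld = -0.0663/2.68 = -0.02474.
Total gain g = 0.49356.
A = 1/(1 − 0.49356) = 1.97.

1.97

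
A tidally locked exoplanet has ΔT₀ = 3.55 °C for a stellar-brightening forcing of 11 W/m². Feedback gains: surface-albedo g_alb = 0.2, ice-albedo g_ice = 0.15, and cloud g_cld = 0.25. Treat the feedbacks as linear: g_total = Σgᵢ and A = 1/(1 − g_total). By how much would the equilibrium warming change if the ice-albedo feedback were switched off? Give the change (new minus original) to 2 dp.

-2.42 °C

Original: g = 0.6, ΔT = 3.55/(1−0.6) = 8.8750 °C.
Without ice-albedo: g' = 0.45, ΔT' = 3.55/(1−0.45) = 6.4545 °C.
Change = 6.4545 − 8.8750 = -2.42 °C.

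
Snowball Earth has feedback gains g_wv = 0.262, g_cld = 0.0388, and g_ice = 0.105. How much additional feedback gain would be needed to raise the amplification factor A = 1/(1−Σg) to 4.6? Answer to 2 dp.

0.38

Current total gain = 0.4058.
Target gain for A = 4.6: g* = 1 − 1/4.6 = 0.7826.
Additional gain needed = 0.7826 − 0.4058 = 0.38.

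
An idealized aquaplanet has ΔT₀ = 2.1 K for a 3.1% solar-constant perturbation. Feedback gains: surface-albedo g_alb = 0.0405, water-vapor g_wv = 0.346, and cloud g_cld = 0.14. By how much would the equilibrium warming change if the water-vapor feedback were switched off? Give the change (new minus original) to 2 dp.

Original: g = 0.5265, ΔT = 2.1/(1−0.5265) = 4.4351 K.
Without water-vapor: g' = 0.1805, ΔT' = 2.1/(1−0.1805) = 2.5625 K.
Change = 2.5625 − 4.4351 = -1.87 K.

-1.87 K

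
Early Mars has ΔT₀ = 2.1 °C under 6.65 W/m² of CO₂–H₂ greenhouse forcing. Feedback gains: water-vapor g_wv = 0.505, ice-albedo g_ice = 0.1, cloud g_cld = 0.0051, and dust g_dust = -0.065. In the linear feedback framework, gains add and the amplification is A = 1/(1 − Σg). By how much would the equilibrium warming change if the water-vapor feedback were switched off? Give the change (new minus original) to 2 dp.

Original: g = 0.5451, ΔT = 2.1/(1−0.5451) = 4.6164 °C.
Without water-vapor: g' = 0.0401, ΔT' = 2.1/(1−0.0401) = 2.1877 °C.
Change = 2.1877 − 4.6164 = -2.43 °C.

-2.43 °C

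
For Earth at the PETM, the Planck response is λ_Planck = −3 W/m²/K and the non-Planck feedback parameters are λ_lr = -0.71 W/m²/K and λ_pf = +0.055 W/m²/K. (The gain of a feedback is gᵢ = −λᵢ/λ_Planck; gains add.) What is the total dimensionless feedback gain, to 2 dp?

-0.22

Convert to gains: g_lr = -0.71/3 = -0.2367; g_pf = 0.055/3 = 0.01833.
Total gain g = -0.21837.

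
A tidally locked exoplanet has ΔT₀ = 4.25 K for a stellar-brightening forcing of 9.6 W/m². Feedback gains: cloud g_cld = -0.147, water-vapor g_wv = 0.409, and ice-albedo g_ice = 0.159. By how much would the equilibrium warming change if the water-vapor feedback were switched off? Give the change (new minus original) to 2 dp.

Original: g = 0.421, ΔT = 4.25/(1−0.421) = 7.3402 K.
Without water-vapor: g' = 0.012, ΔT' = 4.25/(1−0.012) = 4.3016 K.
Change = 4.3016 − 7.3402 = -3.04 K.

-3.04 K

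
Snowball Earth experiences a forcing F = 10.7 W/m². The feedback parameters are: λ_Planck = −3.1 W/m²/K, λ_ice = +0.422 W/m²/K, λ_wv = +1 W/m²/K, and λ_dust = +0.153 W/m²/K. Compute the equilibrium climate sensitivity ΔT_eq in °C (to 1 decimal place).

Net feedback parameter λ = (−3.1) + (+0.422) + (+1) + (+0.153) = -1.525 W/m²/K.
ΔT = −F/λ = −10.7/(-1.525) = 7.0 °C.

7.0 °C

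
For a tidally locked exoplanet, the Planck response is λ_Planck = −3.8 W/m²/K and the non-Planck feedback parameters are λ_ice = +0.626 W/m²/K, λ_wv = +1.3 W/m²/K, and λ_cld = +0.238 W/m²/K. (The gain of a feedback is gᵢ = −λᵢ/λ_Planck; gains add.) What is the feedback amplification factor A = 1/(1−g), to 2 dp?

Convert to gains: g_ice = 0.626/3.8 = 0.1647; g_wv = 1.3/3.8 = 0.3421; g_cld = 0.238/3.8 = 0.06263.
Total gain g = 0.56943.
A = 1/(1 − 0.56943) = 2.32.

2.32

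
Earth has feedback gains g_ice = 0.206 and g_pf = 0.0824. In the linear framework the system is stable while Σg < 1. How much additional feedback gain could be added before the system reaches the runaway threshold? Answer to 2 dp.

0.71

Current total gain = 0.206 + 0.0824 = 0.2884.
Margin to runaway = 1 − 0.2884 = 0.71.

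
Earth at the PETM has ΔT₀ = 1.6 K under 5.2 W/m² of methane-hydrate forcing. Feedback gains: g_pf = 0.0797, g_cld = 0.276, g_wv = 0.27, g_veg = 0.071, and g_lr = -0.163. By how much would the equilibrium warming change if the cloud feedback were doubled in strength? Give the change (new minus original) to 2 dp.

Original: g = 0.5337, ΔT = 1.6/(1−0.5337) = 3.4313 K.
With doubled cloud: g' = 0.8097, ΔT' = 1.6/(1−0.8097) = 8.4078 K.
Change = 8.4078 − 3.4313 = 4.98 K.

4.98 K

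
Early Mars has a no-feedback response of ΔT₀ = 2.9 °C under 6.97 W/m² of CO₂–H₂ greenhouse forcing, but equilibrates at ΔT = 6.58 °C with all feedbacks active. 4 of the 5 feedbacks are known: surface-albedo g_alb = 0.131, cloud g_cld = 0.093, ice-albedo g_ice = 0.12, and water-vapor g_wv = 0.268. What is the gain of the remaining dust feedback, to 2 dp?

Amplification A = ΔT/ΔT₀ = 6.58/2.9 = 2.269.
Total gain g = 1 − 1/A = 1 − 1/2.269 = 0.5593.
Known gains sum to 0.131 + 0.093 + 0.12 + 0.268 = 0.612.
g_dust = 0.5593 − 0.612 = -0.05.

-0.05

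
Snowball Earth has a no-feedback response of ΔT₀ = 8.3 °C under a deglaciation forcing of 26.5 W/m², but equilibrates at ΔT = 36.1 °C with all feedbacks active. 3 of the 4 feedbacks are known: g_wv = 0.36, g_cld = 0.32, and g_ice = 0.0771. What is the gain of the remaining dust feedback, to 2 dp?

0.01

Amplification A = ΔT/ΔT₀ = 36.1/8.3 = 4.349.
Total gain g = 1 − 1/A = 1 − 1/4.349 = 0.7701.
Known gains sum to 0.36 + 0.32 + 0.0771 = 0.7571.
g_dust = 0.7701 − 0.7571 = 0.01.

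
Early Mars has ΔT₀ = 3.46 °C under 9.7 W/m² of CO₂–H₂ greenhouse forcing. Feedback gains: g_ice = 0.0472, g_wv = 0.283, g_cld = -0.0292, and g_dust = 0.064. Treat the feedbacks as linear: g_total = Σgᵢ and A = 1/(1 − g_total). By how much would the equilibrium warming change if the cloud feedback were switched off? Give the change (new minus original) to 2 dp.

Original: g = 0.365, ΔT = 3.46/(1−0.365) = 5.4488 °C.
Without cloud: g' = 0.3942, ΔT' = 3.46/(1−0.3942) = 5.7115 °C.
Change = 5.7115 − 5.4488 = 0.26 °C.

0.26 °C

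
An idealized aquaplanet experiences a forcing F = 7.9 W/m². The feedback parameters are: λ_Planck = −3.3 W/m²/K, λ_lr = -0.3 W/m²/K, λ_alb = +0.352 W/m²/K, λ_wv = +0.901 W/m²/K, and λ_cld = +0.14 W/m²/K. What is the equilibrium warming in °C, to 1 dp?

Net feedback parameter λ = (−3.3) + (-0.3) + (+0.352) + (+0.901) + (+0.14) = -2.207 W/m²/K.
ΔT = −F/λ = −7.9/(-2.207) = 3.6 °C.

3.6 °C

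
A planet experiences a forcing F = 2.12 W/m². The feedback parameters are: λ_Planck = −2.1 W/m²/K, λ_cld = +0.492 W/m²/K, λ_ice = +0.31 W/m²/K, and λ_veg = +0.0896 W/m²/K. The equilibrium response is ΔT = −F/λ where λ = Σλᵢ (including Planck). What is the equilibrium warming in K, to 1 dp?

Net feedback parameter λ = (−2.1) + (+0.492) + (+0.31) + (+0.0896) = -1.2084 W/m²/K.
ΔT = −F/λ = −2.12/(-1.2084) = 1.8 K.

1.8 K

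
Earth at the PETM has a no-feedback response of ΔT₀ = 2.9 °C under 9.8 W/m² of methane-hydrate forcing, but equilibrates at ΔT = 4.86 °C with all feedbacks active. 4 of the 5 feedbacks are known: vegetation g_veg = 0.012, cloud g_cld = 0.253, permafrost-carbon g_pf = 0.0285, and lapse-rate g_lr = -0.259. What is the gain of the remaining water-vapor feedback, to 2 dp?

Amplification A = ΔT/ΔT₀ = 4.86/2.9 = 1.676.
Total gain g = 1 − 1/A = 1 − 1/1.676 = 0.4033.
Known gains sum to 0.012 + 0.253 + 0.0285 − 0.259 = 0.0345.
g_wv = 0.4033 − 0.0345 = 0.37.

0.37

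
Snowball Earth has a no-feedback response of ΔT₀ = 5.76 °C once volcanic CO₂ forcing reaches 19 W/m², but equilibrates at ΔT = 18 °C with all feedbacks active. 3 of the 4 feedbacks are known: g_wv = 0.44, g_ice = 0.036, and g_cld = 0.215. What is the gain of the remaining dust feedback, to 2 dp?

-0.01

Amplification A = ΔT/ΔT₀ = 18/5.76 = 3.125.
Total gain g = 1 − 1/A = 1 − 1/3.125 = 0.68.
Known gains sum to 0.44 + 0.036 + 0.215 = 0.691.
g_dust = 0.68 − 0.691 = -0.01.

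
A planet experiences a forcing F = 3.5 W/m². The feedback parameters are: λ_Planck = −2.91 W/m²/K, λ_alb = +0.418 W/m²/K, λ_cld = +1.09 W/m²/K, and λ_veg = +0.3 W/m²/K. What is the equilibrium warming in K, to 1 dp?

Net feedback parameter λ = (−2.91) + (+0.418) + (+1.09) + (+0.3) = -1.102 W/m²/K.
ΔT = −F/λ = −3.5/(-1.102) = 3.2 K.

3.2 K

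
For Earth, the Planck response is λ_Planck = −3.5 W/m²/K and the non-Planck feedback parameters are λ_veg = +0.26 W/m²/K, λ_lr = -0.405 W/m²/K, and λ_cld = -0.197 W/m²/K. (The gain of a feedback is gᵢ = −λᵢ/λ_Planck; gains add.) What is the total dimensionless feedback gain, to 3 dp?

Convert to gains: g_veg = 0.26/3.5 = 0.07429; g_lr = -0.405/3.5 = -0.1157; g_cld = -0.197/3.5 = -0.05629.
Total gain g = -0.0977.

-0.098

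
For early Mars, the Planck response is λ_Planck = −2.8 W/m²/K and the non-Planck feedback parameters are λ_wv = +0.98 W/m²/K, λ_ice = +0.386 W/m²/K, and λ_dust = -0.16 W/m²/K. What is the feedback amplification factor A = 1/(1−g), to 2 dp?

1.76

Convert to gains: g_wv = 0.98/2.8 = 0.35; g_ice = 0.386/2.8 = 0.1379; g_dust = -0.16/2.8 = -0.05714.
Total gain g = 0.43076.
A = 1/(1 − 0.43076) = 1.76.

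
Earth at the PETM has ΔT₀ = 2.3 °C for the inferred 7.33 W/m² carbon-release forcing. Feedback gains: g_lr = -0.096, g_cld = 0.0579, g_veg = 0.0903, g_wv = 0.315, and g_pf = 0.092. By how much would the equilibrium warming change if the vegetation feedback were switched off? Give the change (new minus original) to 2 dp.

Original: g = 0.4592, ΔT = 2.3/(1−0.4592) = 4.2530 °C.
Without vegetation: g' = 0.3689, ΔT' = 2.3/(1−0.3689) = 3.6444 °C.
Change = 3.6444 − 4.2530 = -0.61 °C.

-0.61 °C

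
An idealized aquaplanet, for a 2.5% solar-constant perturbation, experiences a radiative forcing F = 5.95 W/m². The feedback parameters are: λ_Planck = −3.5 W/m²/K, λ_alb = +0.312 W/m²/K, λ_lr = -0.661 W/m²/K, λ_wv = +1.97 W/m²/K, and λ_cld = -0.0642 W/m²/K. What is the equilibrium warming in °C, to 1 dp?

3.1 °C

Net feedback parameter λ = (−3.5) + (+0.312) + (-0.661) + (+1.97) + (-0.0642) = -1.9432 W/m²/K.
ΔT = −F/λ = −5.95/(-1.9432) = 3.1 °C.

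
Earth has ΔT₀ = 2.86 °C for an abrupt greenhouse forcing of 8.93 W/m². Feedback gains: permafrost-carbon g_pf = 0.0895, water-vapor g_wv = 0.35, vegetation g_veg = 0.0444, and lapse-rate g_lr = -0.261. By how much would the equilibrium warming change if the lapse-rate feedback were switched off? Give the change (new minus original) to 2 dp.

1.86 °C

Original: g = 0.2229, ΔT = 2.86/(1−0.2229) = 3.6804 °C.
Without lapse-rate: g' = 0.4839, ΔT' = 2.86/(1−0.4839) = 5.5416 °C.
Change = 5.5416 − 3.6804 = 1.86 °C.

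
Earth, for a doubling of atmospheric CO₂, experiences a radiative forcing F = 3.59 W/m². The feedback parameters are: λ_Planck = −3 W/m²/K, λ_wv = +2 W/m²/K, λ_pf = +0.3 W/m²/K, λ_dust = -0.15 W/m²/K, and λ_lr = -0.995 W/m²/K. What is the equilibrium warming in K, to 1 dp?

Net feedback parameter λ = (−3) + (+2) + (+0.3) + (-0.15) + (-0.995) = -1.845 W/m²/K.
ΔT = −F/λ = −3.59/(-1.845) = 1.9 K.

1.9 K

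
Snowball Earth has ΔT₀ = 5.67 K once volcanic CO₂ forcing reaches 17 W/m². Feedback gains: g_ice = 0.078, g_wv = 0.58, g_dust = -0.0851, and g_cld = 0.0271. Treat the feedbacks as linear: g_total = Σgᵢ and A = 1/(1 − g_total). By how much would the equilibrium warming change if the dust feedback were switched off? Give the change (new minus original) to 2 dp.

Original: g = 0.6, ΔT = 5.67/(1−0.6) = 14.1750 K.
Without dust: g' = 0.6851, ΔT' = 5.67/(1−0.6851) = 18.0057 K.
Change = 18.0057 − 14.1750 = 3.83 K.

3.83 K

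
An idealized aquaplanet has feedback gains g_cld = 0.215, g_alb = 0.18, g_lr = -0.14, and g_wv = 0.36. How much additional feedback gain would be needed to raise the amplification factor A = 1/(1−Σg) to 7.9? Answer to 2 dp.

Current total gain = 0.615.
Target gain for A = 7.9: g* = 1 − 1/7.9 = 0.8734.
Additional gain needed = 0.8734 − 0.615 = 0.26.

0.26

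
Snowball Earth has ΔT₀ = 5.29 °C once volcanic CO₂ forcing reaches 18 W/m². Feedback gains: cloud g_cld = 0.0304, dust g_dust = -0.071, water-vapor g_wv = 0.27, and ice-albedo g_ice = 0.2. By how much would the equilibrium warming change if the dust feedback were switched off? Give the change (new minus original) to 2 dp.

1.32 °C

Original: g = 0.4294, ΔT = 5.29/(1−0.4294) = 9.2709 °C.
Without dust: g' = 0.5004, ΔT' = 5.29/(1−0.5004) = 10.5885 °C.
Change = 10.5885 − 9.2709 = 1.32 °C.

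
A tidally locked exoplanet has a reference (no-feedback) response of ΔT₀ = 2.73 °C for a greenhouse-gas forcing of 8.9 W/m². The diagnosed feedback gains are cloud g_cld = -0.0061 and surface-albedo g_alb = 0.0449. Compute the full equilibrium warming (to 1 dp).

Total gain g = -0.0061 + 0.0449 = 0.0388.
Amplification A = 1/(1 − 0.0388) = 1.04.
ΔT = 2.73 × 1.04 = 2.8 °C.

2.8 °C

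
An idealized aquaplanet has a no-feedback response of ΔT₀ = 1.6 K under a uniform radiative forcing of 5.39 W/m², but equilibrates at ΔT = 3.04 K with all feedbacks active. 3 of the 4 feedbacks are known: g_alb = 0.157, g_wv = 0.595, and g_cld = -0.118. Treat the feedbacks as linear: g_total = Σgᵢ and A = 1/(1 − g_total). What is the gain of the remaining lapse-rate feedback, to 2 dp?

Amplification A = ΔT/ΔT₀ = 3.04/1.6 = 1.9.
Total gain g = 1 − 1/A = 1 − 1/1.9 = 0.4737.
Known gains sum to 0.157 + 0.595 − 0.118 = 0.634.
g_lr = 0.4737 − 0.634 = -0.16.

-0.16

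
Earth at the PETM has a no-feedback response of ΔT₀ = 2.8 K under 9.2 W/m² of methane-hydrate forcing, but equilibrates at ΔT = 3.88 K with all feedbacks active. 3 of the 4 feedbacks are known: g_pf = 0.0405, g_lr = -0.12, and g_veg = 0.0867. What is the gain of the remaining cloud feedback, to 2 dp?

0.27

Amplification A = ΔT/ΔT₀ = 3.88/2.8 = 1.386.
Total gain g = 1 − 1/A = 1 − 1/1.386 = 0.2785.
Known gains sum to 0.0405 − 0.12 + 0.0867 = 0.0072.
g_cld = 0.2785 − 0.0072 = 0.27.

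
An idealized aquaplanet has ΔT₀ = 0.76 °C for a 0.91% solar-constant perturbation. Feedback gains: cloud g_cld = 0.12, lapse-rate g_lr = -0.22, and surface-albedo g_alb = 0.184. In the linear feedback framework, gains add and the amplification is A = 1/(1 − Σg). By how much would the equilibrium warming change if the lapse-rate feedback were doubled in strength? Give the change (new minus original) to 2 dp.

-0.16 °C

Original: g = 0.084, ΔT = 0.76/(1−0.084) = 0.8297 °C.
With doubled lapse-rate: g' = -0.136, ΔT' = 0.76/(1+0.136) = 0.6690 °C.
Change = 0.6690 − 0.8297 = -0.16 °C.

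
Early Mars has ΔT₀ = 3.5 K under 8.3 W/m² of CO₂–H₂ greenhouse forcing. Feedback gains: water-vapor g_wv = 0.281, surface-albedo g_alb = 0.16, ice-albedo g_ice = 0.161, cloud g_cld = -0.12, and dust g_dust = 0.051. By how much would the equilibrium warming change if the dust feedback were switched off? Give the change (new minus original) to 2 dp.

-0.74 K

Original: g = 0.533, ΔT = 3.5/(1−0.533) = 7.4946 K.
Without dust: g' = 0.482, ΔT' = 3.5/(1−0.482) = 6.7568 K.
Change = 6.7568 − 7.4946 = -0.74 K.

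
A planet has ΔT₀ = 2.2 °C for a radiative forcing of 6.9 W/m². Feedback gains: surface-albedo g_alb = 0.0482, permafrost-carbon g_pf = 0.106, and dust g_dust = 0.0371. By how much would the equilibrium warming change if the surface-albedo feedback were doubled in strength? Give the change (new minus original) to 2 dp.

0.17 °C

Original: g = 0.1913, ΔT = 2.2/(1−0.1913) = 2.7204 °C.
With doubled surface-albedo: g' = 0.2395, ΔT' = 2.2/(1−0.2395) = 2.8928 °C.
Change = 2.8928 − 2.7204 = 0.17 °C.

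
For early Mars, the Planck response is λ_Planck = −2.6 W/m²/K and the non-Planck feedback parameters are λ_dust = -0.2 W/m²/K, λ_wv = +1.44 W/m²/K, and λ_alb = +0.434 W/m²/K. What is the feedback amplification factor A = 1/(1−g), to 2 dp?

Convert to gains: g_dust = -0.2/2.6 = -0.07692; g_wv = 1.44/2.6 = 0.5538; g_alb = 0.434/2.6 = 0.1669.
Total gain g = 0.64378.
A = 1/(1 − 0.64378) = 2.81.

2.81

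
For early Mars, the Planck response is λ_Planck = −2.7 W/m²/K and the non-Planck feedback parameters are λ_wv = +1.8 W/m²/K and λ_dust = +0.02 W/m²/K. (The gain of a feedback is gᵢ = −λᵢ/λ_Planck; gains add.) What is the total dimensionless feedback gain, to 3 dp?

0.674

Convert to gains: g_wv = 1.8/2.7 = 0.6667; g_dust = 0.02/2.7 = 0.007407.
Total gain g = 0.674107.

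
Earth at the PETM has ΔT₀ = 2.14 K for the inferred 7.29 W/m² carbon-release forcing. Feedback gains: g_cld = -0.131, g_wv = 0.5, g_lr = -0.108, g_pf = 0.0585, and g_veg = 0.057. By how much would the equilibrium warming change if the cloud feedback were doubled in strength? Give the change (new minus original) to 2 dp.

Original: g = 0.3765, ΔT = 2.14/(1−0.3765) = 3.4322 K.
With doubled cloud: g' = 0.2455, ΔT' = 2.14/(1−0.2455) = 2.8363 K.
Change = 2.8363 − 3.4322 = -0.60 K.

-0.60 K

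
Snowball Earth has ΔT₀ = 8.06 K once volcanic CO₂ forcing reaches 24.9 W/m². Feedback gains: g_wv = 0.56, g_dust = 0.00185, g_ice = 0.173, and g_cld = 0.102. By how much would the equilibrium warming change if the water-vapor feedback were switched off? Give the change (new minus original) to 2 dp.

Original: g = 0.83685, ΔT = 8.06/(1−0.83685) = 49.4024 K.
Without water-vapor: g' = 0.27685, ΔT' = 8.06/(1−0.27685) = 11.1457 K.
Change = 11.1457 − 49.4024 = -38.26 K.

-38.26 K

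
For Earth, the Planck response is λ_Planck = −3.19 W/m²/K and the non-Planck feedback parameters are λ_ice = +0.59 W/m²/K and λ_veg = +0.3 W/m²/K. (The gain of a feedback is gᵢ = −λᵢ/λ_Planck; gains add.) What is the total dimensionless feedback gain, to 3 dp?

Convert to gains: g_ice = 0.59/3.19 = 0.185; g_veg = 0.3/3.19 = 0.09404.
Total gain g = 0.27904.

0.279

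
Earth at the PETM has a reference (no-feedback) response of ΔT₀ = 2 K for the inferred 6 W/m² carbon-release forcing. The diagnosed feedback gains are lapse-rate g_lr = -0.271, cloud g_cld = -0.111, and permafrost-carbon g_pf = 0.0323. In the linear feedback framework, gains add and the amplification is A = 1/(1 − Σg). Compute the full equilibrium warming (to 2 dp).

Total gain g = -0.271 − 0.111 + 0.0323 = -0.3497.
Amplification A = 1/(1 + 0.3497) = 0.7409.
ΔT = 2 × 0.7409 = 1.48 K.

1.48 K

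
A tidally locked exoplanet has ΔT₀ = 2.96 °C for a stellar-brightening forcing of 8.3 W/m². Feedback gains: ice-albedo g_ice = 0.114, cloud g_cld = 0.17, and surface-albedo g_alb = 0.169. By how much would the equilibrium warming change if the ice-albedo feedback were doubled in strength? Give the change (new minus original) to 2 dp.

Original: g = 0.453, ΔT = 2.96/(1−0.453) = 5.4113 °C.
With doubled ice-albedo: g' = 0.567, ΔT' = 2.96/(1−0.567) = 6.8360 °C.
Change = 6.8360 − 5.4113 = 1.42 °C.

1.42 °C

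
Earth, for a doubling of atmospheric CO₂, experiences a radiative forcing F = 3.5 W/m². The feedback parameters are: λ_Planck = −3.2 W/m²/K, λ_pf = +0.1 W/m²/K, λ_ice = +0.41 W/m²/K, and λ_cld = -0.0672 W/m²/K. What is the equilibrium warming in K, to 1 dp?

Net feedback parameter λ = (−3.2) + (+0.1) + (+0.41) + (-0.0672) = -2.7572 W/m²/K.
ΔT = −F/λ = −3.5/(-2.7572) = 1.3 K.

1.3 K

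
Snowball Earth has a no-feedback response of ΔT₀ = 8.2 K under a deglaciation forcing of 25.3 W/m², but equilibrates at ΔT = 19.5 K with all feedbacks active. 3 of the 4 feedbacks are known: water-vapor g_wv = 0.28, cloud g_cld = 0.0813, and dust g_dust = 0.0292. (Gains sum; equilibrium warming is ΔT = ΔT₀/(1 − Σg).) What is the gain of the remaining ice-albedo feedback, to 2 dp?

0.19

Amplification A = ΔT/ΔT₀ = 19.5/8.2 = 2.378.
Total gain g = 1 − 1/A = 1 − 1/2.378 = 0.5795.
Known gains sum to 0.28 + 0.0813 + 0.0292 = 0.3905.
g_ice = 0.5795 − 0.3905 = 0.19.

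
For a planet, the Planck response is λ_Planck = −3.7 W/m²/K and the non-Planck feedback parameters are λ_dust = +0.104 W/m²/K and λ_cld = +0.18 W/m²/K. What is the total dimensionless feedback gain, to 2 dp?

Convert to gains: g_dust = 0.104/3.7 = 0.02811; g_cld = 0.18/3.7 = 0.04865.
Total gain g = 0.07676.

0.08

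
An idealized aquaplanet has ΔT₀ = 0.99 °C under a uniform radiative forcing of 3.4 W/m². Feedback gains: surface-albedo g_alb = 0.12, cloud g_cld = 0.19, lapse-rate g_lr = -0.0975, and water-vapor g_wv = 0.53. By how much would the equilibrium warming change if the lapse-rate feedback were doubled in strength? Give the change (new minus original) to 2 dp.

-1.06 °C

Original: g = 0.7425, ΔT = 0.99/(1−0.7425) = 3.8447 °C.
With doubled lapse-rate: g' = 0.645, ΔT' = 0.99/(1−0.645) = 2.7887 °C.
Change = 2.7887 − 3.8447 = -1.06 °C.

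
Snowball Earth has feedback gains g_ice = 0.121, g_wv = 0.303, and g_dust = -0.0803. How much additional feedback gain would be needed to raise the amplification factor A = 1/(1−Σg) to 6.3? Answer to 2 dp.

Current total gain = 0.3437.
Target gain for A = 6.3: g* = 1 − 1/6.3 = 0.8413.
Additional gain needed = 0.8413 − 0.3437 = 0.50.

0.50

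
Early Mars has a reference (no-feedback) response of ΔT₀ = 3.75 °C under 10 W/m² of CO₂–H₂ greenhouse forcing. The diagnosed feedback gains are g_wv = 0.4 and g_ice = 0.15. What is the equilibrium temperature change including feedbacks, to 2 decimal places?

Total gain g = 0.4 + 0.15 = 0.55.
Amplification A = 1/(1 − 0.55) = 2.222.
ΔT = 3.75 × 2.222 = 8.33 °C.

8.33 °C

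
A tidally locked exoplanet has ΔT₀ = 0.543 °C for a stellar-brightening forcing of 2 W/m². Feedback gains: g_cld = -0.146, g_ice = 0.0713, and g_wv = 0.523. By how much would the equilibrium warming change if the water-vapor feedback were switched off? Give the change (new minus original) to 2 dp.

Original: g = 0.4483, ΔT = 0.543/(1−0.4483) = 0.9842 °C.
Without water-vapor: g' = -0.0747, ΔT' = 0.543/(1+0.0747) = 0.5053 °C.
Change = 0.5053 − 0.9842 = -0.48 °C.

-0.48 °C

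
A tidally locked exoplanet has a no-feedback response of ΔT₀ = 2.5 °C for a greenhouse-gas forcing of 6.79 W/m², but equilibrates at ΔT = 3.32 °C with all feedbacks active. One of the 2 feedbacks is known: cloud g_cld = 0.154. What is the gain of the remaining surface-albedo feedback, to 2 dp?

0.09

Amplification A = ΔT/ΔT₀ = 3.32/2.5 = 1.328.
Total gain g = 1 − 1/A = 1 − 1/1.328 = 0.247.
The known gain is 0.154.
g_alb = 0.247 − 0.154 = 0.09.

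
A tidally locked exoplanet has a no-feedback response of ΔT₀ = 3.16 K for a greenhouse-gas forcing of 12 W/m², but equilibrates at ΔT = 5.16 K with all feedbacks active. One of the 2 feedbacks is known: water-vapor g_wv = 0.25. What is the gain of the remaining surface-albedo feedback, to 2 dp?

Amplification A = ΔT/ΔT₀ = 5.16/3.16 = 1.633.
Total gain g = 1 − 1/A = 1 − 1/1.633 = 0.3876.
The known gain is 0.25.
g_alb = 0.3876 − 0.25 = 0.14.

0.14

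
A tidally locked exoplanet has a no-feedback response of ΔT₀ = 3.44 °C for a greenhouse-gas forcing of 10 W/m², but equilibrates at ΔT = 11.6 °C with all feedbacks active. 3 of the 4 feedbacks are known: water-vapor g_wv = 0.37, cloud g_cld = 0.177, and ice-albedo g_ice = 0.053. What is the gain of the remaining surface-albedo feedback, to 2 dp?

Amplification A = ΔT/ΔT₀ = 11.6/3.44 = 3.372.
Total gain g = 1 − 1/A = 1 − 1/3.372 = 0.7034.
Known gains sum to 0.37 + 0.177 + 0.053 = 0.6.
g_alb = 0.7034 − 0.6 = 0.10.

0.10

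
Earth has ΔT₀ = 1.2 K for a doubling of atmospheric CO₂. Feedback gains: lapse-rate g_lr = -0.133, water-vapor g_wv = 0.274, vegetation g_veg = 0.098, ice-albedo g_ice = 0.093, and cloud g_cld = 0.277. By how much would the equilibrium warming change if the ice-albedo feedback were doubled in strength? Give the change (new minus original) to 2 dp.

Original: g = 0.609, ΔT = 1.2/(1−0.609) = 3.0691 K.
With doubled ice-albedo: g' = 0.702, ΔT' = 1.2/(1−0.702) = 4.0268 K.
Change = 4.0268 − 3.0691 = 0.96 K.

0.96 K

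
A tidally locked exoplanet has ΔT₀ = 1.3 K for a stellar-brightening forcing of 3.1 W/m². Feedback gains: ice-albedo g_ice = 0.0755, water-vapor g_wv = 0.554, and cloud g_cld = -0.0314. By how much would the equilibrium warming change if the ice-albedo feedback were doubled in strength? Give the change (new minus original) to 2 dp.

Original: g = 0.5981, ΔT = 1.3/(1−0.5981) = 3.2346 K.
With doubled ice-albedo: g' = 0.6736, ΔT' = 1.3/(1−0.6736) = 3.9828 K.
Change = 3.9828 − 3.2346 = 0.75 K.

0.75 K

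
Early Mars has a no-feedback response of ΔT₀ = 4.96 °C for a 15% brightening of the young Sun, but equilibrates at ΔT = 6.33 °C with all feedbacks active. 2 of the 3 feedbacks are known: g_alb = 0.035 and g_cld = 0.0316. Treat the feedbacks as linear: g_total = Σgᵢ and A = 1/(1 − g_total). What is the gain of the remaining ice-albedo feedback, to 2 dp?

0.15

Amplification A = ΔT/ΔT₀ = 6.33/4.96 = 1.276.
Total gain g = 1 − 1/A = 1 − 1/1.276 = 0.2163.
Known gains sum to 0.035 + 0.0316 = 0.0666.
g_ice = 0.2163 − 0.0666 = 0.15.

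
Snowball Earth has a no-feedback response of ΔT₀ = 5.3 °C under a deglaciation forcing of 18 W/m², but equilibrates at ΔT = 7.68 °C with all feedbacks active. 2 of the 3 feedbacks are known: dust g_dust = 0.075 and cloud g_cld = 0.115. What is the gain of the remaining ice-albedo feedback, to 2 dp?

Amplification A = ΔT/ΔT₀ = 7.68/5.3 = 1.449.
Total gain g = 1 − 1/A = 1 − 1/1.449 = 0.3099.
Known gains sum to 0.075 + 0.115 = 0.19.
g_ice = 0.3099 − 0.19 = 0.12.

0.12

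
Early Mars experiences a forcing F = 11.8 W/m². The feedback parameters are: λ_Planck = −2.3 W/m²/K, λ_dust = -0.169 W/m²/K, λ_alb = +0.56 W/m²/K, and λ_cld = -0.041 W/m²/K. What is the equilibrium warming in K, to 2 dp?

6.05 K

Net feedback parameter λ = (−2.3) + (-0.169) + (+0.56) + (-0.041) = -1.95 W/m²/K.
ΔT = −F/λ = −11.8/(-1.95) = 6.05 K.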